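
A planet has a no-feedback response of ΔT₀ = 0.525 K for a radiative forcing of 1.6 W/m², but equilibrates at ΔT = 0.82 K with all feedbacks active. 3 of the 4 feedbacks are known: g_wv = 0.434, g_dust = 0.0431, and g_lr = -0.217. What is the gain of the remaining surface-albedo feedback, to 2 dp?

0.10

Amplification A = ΔT/ΔT₀ = 0.82/0.525 = 1.562.
Total gain g = 1 − 1/A = 1 − 1/1.562 = 0.3598.
Known gains sum to 0.434 + 0.0431 − 0.217 = 0.2601.
g_alb = 0.3598 − 0.2601 = 0.10.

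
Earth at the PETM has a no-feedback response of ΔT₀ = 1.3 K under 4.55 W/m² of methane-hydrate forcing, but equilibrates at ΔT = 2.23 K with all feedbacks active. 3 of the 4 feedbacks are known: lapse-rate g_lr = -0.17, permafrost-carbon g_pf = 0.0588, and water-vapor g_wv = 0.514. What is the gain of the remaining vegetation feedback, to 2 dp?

0.01

Amplification A = ΔT/ΔT₀ = 2.23/1.3 = 1.715.
Total gain g = 1 − 1/A = 1 − 1/1.715 = 0.4169.
Known gains sum to -0.17 + 0.0588 + 0.514 = 0.4028.
g_veg = 0.4169 − 0.4028 = 0.01.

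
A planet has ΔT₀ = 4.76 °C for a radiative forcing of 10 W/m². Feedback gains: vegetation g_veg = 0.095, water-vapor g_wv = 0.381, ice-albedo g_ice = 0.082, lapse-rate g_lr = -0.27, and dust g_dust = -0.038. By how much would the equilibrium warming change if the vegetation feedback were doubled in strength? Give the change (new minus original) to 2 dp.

0.92 °C

Original: g = 0.25, ΔT = 4.76/(1−0.25) = 6.3467 °C.
With doubled vegetation: g' = 0.345, ΔT' = 4.76/(1−0.345) = 7.2672 °C.
Change = 7.2672 − 6.3467 = 0.92 °C.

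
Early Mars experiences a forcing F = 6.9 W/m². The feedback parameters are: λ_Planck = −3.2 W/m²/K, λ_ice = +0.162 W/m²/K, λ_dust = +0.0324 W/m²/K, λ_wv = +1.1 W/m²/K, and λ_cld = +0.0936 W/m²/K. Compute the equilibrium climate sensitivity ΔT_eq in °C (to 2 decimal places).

3.81 °C

Net feedback parameter λ = (−3.2) + (+0.162) + (+0.0324) + (+1.1) + (+0.0936) = -1.812 W/m²/K.
ΔT = −F/λ = −6.9/(-1.812) = 3.81 °C.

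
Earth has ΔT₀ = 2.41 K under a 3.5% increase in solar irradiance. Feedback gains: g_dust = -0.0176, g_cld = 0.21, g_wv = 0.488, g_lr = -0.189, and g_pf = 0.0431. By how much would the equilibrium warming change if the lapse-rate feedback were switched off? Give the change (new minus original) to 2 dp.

3.54 K

Original: g = 0.5345, ΔT = 2.41/(1−0.5345) = 5.1772 K.
Without lapse-rate: g' = 0.7235, ΔT' = 2.41/(1−0.7235) = 8.7161 K.
Change = 8.7161 − 5.1772 = 3.54 K.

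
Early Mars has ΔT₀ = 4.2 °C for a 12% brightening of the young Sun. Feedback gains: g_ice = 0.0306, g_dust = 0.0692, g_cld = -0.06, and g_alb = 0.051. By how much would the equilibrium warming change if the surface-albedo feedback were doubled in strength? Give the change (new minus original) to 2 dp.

0.27 °C

Original: g = 0.0908, ΔT = 4.2/(1−0.0908) = 4.6194 °C.
With doubled surface-albedo: g' = 0.1418, ΔT' = 4.2/(1−0.1418) = 4.8940 °C.
Change = 4.8940 − 4.6194 = 0.27 °C.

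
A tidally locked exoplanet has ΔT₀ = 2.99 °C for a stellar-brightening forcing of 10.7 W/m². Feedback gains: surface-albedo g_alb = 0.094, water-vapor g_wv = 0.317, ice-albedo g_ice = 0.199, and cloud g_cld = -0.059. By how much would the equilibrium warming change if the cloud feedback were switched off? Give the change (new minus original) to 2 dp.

1.01 °C

Original: g = 0.551, ΔT = 2.99/(1−0.551) = 6.6592 °C.
Without cloud: g' = 0.61, ΔT' = 2.99/(1−0.61) = 7.6667 °C.
Change = 7.6667 − 6.6592 = 1.01 °C.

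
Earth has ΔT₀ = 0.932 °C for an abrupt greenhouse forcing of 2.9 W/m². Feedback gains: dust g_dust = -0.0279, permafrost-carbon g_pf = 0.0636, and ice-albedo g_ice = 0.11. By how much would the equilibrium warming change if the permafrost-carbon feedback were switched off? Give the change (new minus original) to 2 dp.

Original: g = 0.1457, ΔT = 0.932/(1−0.1457) = 1.0910 °C.
Without permafrost-carbon: g' = 0.0821, ΔT' = 0.932/(1−0.0821) = 1.0154 °C.
Change = 1.0154 − 1.0910 = -0.08 °C.

-0.08 °C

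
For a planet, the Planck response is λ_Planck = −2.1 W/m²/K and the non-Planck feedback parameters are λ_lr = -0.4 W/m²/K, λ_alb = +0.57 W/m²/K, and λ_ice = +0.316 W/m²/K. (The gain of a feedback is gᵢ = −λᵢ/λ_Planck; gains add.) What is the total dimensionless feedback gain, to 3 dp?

Convert to gains: g_lr = -0.4/2.1 = -0.1905; g_alb = 0.57/2.1 = 0.2714; g_ice = 0.316/2.1 = 0.1505.
Total gain g = 0.2314.

0.231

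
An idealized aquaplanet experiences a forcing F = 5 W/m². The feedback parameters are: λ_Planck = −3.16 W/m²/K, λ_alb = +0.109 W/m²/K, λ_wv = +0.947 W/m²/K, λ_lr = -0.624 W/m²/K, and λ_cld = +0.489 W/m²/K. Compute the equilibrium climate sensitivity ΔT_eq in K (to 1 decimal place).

2.2 K

Net feedback parameter λ = (−3.16) + (+0.109) + (+0.947) + (-0.624) + (+0.489) = -2.239 W/m²/K.
ΔT = −F/λ = −5/(-2.239) = 2.2 K.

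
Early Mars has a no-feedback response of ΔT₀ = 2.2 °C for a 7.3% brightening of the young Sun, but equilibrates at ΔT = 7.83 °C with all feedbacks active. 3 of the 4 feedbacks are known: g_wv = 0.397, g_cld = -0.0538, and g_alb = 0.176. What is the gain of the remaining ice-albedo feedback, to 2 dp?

Amplification A = ΔT/ΔT₀ = 7.83/2.2 = 3.559.
Total gain g = 1 − 1/A = 1 − 1/3.559 = 0.719.
Known gains sum to 0.397 − 0.0538 + 0.176 = 0.5192.
g_ice = 0.719 − 0.5192 = 0.20.

0.20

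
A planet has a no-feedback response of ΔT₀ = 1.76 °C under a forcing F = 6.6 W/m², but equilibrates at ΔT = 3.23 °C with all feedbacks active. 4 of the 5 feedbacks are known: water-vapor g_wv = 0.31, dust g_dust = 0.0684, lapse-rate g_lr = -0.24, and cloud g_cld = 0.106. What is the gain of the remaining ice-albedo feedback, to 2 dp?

0.21

Amplification A = ΔT/ΔT₀ = 3.23/1.76 = 1.835.
Total gain g = 1 − 1/A = 1 − 1/1.835 = 0.455.
Known gains sum to 0.31 + 0.0684 − 0.24 + 0.106 = 0.2444.
g_ice = 0.455 − 0.2444 = 0.21.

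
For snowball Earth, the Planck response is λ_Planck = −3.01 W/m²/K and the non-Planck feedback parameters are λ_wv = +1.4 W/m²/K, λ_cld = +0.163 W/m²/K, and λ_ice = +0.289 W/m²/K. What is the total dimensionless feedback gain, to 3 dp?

0.615

Convert to gains: g_wv = 1.4/3.01 = 0.4651; g_cld = 0.163/3.01 = 0.05415; g_ice = 0.289/3.01 = 0.09601.
Total gain g = 0.61526.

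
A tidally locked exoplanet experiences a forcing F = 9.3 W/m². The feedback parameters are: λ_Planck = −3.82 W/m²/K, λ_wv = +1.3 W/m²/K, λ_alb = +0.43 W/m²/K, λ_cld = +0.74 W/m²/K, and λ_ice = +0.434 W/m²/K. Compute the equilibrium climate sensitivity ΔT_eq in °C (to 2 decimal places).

Net feedback parameter λ = (−3.82) + (+1.3) + (+0.43) + (+0.74) + (+0.434) = -0.916 W/m²/K.
ΔT = −F/λ = −9.3/(-0.916) = 10.15 °C.

10.15 °C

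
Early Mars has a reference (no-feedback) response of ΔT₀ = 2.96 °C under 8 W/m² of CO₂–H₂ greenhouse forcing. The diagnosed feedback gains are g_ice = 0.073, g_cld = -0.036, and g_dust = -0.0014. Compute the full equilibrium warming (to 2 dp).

Total gain g = 0.073 − 0.036 − 0.0014 = 0.0356.
Amplification A = 1/(1 − 0.0356) = 1.037.
ΔT = 2.96 × 1.037 = 3.07 °C.

3.07 °C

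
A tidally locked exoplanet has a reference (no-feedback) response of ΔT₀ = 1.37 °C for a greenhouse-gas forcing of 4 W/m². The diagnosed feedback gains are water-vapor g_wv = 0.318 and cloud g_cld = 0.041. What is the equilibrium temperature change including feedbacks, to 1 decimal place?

2.1 °C

Total gain g = 0.318 + 0.041 = 0.359.
Amplification A = 1/(1 − 0.359) = 1.56.
ΔT = 1.37 × 1.56 = 2.1 °C.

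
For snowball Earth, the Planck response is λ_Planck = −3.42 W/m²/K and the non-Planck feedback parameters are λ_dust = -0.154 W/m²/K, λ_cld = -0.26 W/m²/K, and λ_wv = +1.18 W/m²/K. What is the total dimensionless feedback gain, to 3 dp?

Convert to gains: g_dust = -0.154/3.42 = -0.04503; g_cld = -0.26/3.42 = -0.07602; g_wv = 1.18/3.42 = 0.345.
Total gain g = 0.22395.

0.224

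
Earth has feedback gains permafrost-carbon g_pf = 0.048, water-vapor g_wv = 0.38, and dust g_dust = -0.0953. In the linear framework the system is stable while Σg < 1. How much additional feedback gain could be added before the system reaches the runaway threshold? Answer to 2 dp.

Current total gain = 0.048 + 0.38 − 0.0953 = 0.3327.
Margin to runaway = 1 − 0.3327 = 0.67.

0.67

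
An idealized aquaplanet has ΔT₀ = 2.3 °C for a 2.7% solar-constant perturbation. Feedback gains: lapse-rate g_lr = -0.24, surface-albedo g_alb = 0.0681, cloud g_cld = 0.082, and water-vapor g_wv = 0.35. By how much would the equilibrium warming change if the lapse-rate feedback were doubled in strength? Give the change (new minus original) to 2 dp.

-0.76 °C

Original: g = 0.2601, ΔT = 2.3/(1−0.2601) = 3.1085 °C.
With doubled lapse-rate: g' = 0.0201, ΔT' = 2.3/(1−0.0201) = 2.3472 °C.
Change = 2.3472 − 3.1085 = -0.76 °C.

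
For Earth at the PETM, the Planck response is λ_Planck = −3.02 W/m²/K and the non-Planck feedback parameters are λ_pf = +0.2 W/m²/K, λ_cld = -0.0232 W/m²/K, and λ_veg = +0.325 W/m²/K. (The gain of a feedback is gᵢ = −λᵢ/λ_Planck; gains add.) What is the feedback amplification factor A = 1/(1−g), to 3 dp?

1.199

Convert to gains: g_pf = 0.2/3.02 = 0.06623; g_cld = -0.0232/3.02 = -0.007682; g_veg = 0.325/3.02 = 0.1076.
Total gain g = 0.166148.
A = 1/(1 − 0.166148) = 1.199.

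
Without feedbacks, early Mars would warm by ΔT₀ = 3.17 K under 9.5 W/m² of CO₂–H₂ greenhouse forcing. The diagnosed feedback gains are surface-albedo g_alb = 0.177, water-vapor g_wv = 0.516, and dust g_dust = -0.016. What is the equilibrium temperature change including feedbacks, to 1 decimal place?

9.8 K

Total gain g = 0.177 + 0.516 − 0.016 = 0.677.
Amplification A = 1/(1 − 0.677) = 3.096.
ΔT = 3.17 × 3.096 = 9.8 K.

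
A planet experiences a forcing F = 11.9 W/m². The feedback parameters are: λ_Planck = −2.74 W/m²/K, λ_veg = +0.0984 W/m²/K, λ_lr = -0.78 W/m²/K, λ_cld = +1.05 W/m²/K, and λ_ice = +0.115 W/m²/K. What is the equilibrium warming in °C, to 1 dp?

5.3 °C

Net feedback parameter λ = (−2.74) + (+0.0984) + (-0.78) + (+1.05) + (+0.115) = -2.2566 W/m²/K.
ΔT = −F/λ = −11.9/(-2.2566) = 5.3 °C.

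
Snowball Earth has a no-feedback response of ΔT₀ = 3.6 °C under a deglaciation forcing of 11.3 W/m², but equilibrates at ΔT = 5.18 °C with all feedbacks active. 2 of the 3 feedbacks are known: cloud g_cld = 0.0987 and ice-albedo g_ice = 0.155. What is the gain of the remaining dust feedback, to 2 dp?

0.05

Amplification A = ΔT/ΔT₀ = 5.18/3.6 = 1.439.
Total gain g = 1 − 1/A = 1 − 1/1.439 = 0.3051.
Known gains sum to 0.0987 + 0.155 = 0.2537.
g_dust = 0.3051 − 0.2537 = 0.05.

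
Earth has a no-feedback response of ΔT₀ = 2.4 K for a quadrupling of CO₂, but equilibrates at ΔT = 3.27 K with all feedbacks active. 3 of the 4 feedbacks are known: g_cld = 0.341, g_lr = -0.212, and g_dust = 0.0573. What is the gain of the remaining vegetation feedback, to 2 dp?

Amplification A = ΔT/ΔT₀ = 3.27/2.4 = 1.363.
Total gain g = 1 − 1/A = 1 − 1/1.363 = 0.2663.
Known gains sum to 0.341 − 0.212 + 0.0573 = 0.1863.
g_veg = 0.2663 − 0.1863 = 0.08.

0.08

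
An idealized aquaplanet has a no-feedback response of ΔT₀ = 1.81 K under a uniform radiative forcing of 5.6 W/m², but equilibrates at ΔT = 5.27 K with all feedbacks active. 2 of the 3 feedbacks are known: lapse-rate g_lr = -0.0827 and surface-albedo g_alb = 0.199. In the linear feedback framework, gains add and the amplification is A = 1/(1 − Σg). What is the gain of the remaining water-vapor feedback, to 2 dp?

0.54

Amplification A = ΔT/ΔT₀ = 5.27/1.81 = 2.912.
Total gain g = 1 − 1/A = 1 − 1/2.912 = 0.6566.
Known gains sum to -0.0827 + 0.199 = 0.1163.
g_wv = 0.6566 − 0.1163 = 0.54.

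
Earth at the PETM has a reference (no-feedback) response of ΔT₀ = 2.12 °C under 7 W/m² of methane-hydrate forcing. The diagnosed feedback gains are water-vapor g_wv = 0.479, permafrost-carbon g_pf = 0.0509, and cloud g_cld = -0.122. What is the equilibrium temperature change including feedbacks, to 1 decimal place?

3.6 °C

Total gain g = 0.479 + 0.0509 − 0.122 = 0.4079.
Amplification A = 1/(1 − 0.4079) = 1.689.
ΔT = 2.12 × 1.689 = 3.6 °C.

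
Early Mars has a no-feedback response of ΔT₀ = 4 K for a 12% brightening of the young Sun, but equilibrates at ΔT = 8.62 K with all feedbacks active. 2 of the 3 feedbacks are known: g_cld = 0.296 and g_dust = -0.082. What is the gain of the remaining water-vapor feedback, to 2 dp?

Amplification A = ΔT/ΔT₀ = 8.62/4 = 2.155.
Total gain g = 1 − 1/A = 1 − 1/2.155 = 0.536.
Known gains sum to 0.296 − 0.082 = 0.214.
g_wv = 0.536 − 0.214 = 0.32.

0.32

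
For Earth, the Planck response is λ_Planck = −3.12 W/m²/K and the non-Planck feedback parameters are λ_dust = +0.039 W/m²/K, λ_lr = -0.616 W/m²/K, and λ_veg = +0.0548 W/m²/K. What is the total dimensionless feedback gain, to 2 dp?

Convert to gains: g_dust = 0.039/3.12 = 0.0125; g_lr = -0.616/3.12 = -0.1974; g_veg = 0.0548/3.12 = 0.01756.
Total gain g = -0.16734.

-0.17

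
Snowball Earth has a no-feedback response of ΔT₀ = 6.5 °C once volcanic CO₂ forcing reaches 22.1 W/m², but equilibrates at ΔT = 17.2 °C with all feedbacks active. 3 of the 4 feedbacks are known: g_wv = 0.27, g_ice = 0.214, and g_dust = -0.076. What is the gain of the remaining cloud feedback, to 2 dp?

0.21

Amplification A = ΔT/ΔT₀ = 17.2/6.5 = 2.646.
Total gain g = 1 − 1/A = 1 − 1/2.646 = 0.6221.
Known gains sum to 0.27 + 0.214 − 0.076 = 0.408.
g_cld = 0.6221 − 0.408 = 0.21.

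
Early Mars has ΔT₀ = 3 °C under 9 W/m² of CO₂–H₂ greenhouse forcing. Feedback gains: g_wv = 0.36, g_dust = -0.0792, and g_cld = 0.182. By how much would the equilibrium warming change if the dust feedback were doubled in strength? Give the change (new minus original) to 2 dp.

Original: g = 0.4628, ΔT = 3/(1−0.4628) = 5.5845 °C.
With doubled dust: g' = 0.3836, ΔT' = 3/(1−0.3836) = 4.8670 °C.
Change = 4.8670 − 5.5845 = -0.72 °C.

-0.72 °C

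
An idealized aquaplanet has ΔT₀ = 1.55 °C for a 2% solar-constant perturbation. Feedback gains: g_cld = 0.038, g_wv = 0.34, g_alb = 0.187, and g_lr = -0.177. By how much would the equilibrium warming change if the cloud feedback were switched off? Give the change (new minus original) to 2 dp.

-0.15 °C

Original: g = 0.388, ΔT = 1.55/(1−0.388) = 2.5327 °C.
Without cloud: g' = 0.35, ΔT' = 1.55/(1−0.35) = 2.3846 °C.
Change = 2.3846 − 2.5327 = -0.15 °C.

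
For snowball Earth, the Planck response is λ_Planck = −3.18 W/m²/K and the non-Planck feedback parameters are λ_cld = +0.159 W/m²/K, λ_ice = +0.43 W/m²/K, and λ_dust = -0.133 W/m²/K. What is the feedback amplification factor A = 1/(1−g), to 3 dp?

1.167

Convert to gains: g_cld = 0.159/3.18 = 0.05; g_ice = 0.43/3.18 = 0.1352; g_dust = -0.133/3.18 = -0.04182.
Total gain g = 0.14338.
A = 1/(1 − 0.14338) = 1.167.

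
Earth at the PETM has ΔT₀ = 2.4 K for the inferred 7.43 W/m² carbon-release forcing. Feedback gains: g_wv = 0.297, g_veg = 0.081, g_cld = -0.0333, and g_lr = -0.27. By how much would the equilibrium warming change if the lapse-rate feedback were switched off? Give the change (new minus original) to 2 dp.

Original: g = 0.0747, ΔT = 2.4/(1−0.0747) = 2.5938 K.
Without lapse-rate: g' = 0.3447, ΔT' = 2.4/(1−0.3447) = 3.6624 K.
Change = 3.6624 − 2.5938 = 1.07 K.

1.07 K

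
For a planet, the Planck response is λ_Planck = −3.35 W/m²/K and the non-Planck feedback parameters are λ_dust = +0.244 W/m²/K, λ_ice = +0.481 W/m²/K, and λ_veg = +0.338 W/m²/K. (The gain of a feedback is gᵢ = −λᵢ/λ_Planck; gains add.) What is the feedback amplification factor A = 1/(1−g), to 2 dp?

Convert to gains: g_dust = 0.244/3.35 = 0.07284; g_ice = 0.481/3.35 = 0.1436; g_veg = 0.338/3.35 = 0.1009.
Total gain g = 0.31734.
A = 1/(1 − 0.31734) = 1.46.

1.46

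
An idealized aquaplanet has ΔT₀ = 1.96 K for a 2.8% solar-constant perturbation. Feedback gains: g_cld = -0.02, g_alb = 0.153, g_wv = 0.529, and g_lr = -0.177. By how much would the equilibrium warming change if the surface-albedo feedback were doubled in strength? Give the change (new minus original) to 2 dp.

1.61 K

Original: g = 0.485, ΔT = 1.96/(1−0.485) = 3.8058 K.
With doubled surface-albedo: g' = 0.638, ΔT' = 1.96/(1−0.638) = 5.4144 K.
Change = 5.4144 − 3.8058 = 1.61 K.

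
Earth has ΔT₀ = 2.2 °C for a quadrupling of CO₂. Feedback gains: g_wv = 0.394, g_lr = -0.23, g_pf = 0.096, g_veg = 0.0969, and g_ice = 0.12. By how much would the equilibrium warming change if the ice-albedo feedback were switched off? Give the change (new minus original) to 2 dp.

-0.78 °C

Original: g = 0.4769, ΔT = 2.2/(1−0.4769) = 4.2057 °C.
Without ice-albedo: g' = 0.3569, ΔT' = 2.2/(1−0.3569) = 3.4209 °C.
Change = 3.4209 − 4.2057 = -0.78 °C.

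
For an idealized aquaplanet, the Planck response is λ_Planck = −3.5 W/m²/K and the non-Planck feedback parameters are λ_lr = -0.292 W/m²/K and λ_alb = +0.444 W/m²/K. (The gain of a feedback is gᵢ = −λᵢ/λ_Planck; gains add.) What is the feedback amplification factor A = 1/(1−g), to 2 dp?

Convert to gains: g_lr = -0.292/3.5 = -0.08343; g_alb = 0.444/3.5 = 0.1269.
Total gain g = 0.04347.
A = 1/(1 − 0.04347) = 1.05.

1.05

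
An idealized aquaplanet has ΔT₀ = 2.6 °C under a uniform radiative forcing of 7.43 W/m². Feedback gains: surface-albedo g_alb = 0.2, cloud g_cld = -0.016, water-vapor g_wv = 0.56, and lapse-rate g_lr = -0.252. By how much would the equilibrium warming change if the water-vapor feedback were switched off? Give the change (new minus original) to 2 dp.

-2.68 °C

Original: g = 0.492, ΔT = 2.6/(1−0.492) = 5.1181 °C.
Without water-vapor: g' = -0.068, ΔT' = 2.6/(1+0.068) = 2.4345 °C.
Change = 2.4345 − 5.1181 = -2.68 °C.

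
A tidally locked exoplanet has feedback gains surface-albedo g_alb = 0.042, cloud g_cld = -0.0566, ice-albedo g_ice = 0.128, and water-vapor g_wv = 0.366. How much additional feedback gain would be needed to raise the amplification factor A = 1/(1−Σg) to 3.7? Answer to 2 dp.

0.25

Current total gain = 0.4794.
Target gain for A = 3.7: g* = 1 − 1/3.7 = 0.7297.
Additional gain needed = 0.7297 − 0.4794 = 0.25.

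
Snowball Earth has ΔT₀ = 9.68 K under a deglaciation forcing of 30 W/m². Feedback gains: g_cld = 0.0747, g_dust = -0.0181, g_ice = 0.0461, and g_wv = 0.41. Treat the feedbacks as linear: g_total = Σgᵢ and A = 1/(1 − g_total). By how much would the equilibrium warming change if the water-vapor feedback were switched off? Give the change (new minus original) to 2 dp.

Original: g = 0.5127, ΔT = 9.68/(1−0.5127) = 19.8646 K.
Without water-vapor: g' = 0.1027, ΔT' = 9.68/(1−0.1027) = 10.7879 K.
Change = 10.7879 − 19.8646 = -9.08 K.

-9.08 K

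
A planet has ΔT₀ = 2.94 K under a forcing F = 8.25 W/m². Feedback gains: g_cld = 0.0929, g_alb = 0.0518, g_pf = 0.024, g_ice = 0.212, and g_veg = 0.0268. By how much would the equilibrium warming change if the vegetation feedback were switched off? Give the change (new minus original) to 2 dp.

-0.21 K

Original: g = 0.4075, ΔT = 2.94/(1−0.4075) = 4.9620 K.
Without vegetation: g' = 0.3807, ΔT' = 2.94/(1−0.3807) = 4.7473 K.
Change = 4.7473 − 4.9620 = -0.21 K.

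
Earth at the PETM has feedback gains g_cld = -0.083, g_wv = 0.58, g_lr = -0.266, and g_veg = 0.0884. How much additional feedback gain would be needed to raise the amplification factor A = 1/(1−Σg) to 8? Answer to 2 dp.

0.56

Current total gain = 0.3194.
Target gain for A = 8: g* = 1 − 1/8 = 0.875.
Additional gain needed = 0.875 − 0.3194 = 0.56.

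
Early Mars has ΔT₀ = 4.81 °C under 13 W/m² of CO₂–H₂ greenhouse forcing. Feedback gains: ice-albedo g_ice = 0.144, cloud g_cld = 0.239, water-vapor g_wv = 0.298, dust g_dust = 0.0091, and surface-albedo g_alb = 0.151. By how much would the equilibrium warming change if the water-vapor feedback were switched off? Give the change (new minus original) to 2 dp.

Original: g = 0.8411, ΔT = 4.81/(1−0.8411) = 30.2706 °C.
Without water-vapor: g' = 0.5431, ΔT' = 4.81/(1−0.5431) = 10.5275 °C.
Change = 10.5275 − 30.2706 = -19.74 °C.

-19.74 °C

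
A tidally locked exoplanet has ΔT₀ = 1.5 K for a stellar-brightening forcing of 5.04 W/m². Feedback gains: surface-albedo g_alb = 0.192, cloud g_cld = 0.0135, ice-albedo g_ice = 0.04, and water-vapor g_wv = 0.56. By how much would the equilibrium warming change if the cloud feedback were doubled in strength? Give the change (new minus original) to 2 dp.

0.58 K

Original: g = 0.8055, ΔT = 1.5/(1−0.8055) = 7.7121 K.
With doubled cloud: g' = 0.819, ΔT' = 1.5/(1−0.819) = 8.2873 K.
Change = 8.2873 − 7.7121 = 0.58 K.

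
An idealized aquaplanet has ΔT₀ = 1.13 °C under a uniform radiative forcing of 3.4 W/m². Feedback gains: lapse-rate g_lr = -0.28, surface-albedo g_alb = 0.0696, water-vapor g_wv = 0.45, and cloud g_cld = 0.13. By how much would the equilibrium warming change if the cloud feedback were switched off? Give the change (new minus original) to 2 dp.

-0.31 °C

Original: g = 0.3696, ΔT = 1.13/(1−0.3696) = 1.7925 °C.
Without cloud: g' = 0.2396, ΔT' = 1.13/(1−0.2396) = 1.4861 °C.
Change = 1.4861 − 1.7925 = -0.31 °C.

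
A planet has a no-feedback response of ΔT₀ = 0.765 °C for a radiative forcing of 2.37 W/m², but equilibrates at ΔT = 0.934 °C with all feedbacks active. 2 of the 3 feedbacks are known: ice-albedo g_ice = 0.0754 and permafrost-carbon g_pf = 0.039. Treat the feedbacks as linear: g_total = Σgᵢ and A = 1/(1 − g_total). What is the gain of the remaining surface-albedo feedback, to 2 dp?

0.07

Amplification A = ΔT/ΔT₀ = 0.934/0.765 = 1.221.
Total gain g = 1 − 1/A = 1 − 1/1.221 = 0.181.
Known gains sum to 0.0754 + 0.039 = 0.1144.
g_alb = 0.181 − 0.1144 = 0.07.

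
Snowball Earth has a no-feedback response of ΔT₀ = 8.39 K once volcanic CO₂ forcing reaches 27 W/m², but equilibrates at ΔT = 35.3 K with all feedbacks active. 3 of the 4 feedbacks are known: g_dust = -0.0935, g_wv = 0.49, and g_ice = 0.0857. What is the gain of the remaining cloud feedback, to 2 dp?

0.28

Amplification A = ΔT/ΔT₀ = 35.3/8.39 = 4.207.
Total gain g = 1 − 1/A = 1 − 1/4.207 = 0.7623.
Known gains sum to -0.0935 + 0.49 + 0.0857 = 0.4822.
g_cld = 0.7623 − 0.4822 = 0.28.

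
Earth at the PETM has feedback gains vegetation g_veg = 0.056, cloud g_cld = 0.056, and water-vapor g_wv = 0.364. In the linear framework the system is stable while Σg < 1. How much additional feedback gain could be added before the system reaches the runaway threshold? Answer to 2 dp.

Current total gain = 0.056 + 0.056 + 0.364 = 0.476.
Margin to runaway = 1 − 0.476 = 0.52.

0.52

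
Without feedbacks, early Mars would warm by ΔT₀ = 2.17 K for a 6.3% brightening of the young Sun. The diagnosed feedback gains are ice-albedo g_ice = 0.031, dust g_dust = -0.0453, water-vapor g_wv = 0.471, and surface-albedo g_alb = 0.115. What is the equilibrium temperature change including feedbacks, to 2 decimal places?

5.07 K

Total gain g = 0.031 − 0.0453 + 0.471 + 0.115 = 0.5717.
Amplification A = 1/(1 − 0.5717) = 2.335.
ΔT = 2.17 × 2.335 = 5.07 K.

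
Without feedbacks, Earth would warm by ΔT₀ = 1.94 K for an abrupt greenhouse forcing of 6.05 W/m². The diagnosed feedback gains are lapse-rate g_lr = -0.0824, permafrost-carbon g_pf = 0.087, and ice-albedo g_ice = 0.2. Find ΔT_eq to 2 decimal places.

2.44 K

Total gain g = -0.0824 + 0.087 + 0.2 = 0.2046.
Amplification A = 1/(1 − 0.2046) = 1.257.
ΔT = 1.94 × 1.257 = 2.44 K.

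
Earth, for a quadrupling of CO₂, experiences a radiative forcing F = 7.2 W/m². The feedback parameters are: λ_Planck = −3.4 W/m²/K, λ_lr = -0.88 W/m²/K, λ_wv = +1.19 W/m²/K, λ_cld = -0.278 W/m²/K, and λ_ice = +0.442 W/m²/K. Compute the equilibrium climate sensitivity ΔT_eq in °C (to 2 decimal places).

Net feedback parameter λ = (−3.4) + (-0.88) + (+1.19) + (-0.278) + (+0.442) = -2.926 W/m²/K.
ΔT = −F/λ = −7.2/(-2.926) = 2.46 °C.

2.46 °C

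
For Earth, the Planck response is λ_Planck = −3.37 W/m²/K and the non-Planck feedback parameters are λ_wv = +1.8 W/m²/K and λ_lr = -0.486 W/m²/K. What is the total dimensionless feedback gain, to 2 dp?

Convert to gains: g_wv = 1.8/3.37 = 0.5341; g_lr = -0.486/3.37 = -0.1442.
Total gain g = 0.3899.

0.39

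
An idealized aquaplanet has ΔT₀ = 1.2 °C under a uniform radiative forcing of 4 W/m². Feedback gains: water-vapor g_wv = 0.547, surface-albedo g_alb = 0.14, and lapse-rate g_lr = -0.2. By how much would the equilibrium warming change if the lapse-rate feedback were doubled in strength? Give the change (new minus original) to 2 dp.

-0.66 °C

Original: g = 0.487, ΔT = 1.2/(1−0.487) = 2.3392 °C.
With doubled lapse-rate: g' = 0.287, ΔT' = 1.2/(1−0.287) = 1.6830 °C.
Change = 1.6830 − 2.3392 = -0.66 °C.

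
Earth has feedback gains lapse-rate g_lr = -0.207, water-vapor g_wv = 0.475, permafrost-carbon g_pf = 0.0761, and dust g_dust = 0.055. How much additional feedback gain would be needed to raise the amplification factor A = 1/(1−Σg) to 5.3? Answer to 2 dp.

0.41

Current total gain = 0.3991.
Target gain for A = 5.3: g* = 1 − 1/5.3 = 0.8113.
Additional gain needed = 0.8113 − 0.3991 = 0.41.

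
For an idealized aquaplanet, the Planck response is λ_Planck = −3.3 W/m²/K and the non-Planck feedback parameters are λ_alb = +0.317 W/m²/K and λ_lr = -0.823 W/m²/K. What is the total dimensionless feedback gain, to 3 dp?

Convert to gains: g_alb = 0.317/3.3 = 0.09606; g_lr = -0.823/3.3 = -0.2494.
Total gain g = -0.15334.

-0.153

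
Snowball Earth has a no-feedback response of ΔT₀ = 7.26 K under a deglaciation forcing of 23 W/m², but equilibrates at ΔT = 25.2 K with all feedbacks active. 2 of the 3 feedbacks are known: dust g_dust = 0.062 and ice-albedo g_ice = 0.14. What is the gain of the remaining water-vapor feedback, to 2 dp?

Amplification A = ΔT/ΔT₀ = 25.2/7.26 = 3.471.
Total gain g = 1 − 1/A = 1 − 1/3.471 = 0.7119.
Known gains sum to 0.062 + 0.14 = 0.202.
g_wv = 0.7119 − 0.202 = 0.51.

0.51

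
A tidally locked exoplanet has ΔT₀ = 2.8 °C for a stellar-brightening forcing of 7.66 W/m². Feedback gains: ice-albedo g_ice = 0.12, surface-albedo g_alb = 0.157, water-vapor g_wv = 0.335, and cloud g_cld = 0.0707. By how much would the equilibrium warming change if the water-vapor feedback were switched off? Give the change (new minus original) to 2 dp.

-4.53 °C

Original: g = 0.6827, ΔT = 2.8/(1−0.6827) = 8.8245 °C.
Without water-vapor: g' = 0.3477, ΔT' = 2.8/(1−0.3477) = 4.2925 °C.
Change = 4.2925 − 8.8245 = -4.53 °C.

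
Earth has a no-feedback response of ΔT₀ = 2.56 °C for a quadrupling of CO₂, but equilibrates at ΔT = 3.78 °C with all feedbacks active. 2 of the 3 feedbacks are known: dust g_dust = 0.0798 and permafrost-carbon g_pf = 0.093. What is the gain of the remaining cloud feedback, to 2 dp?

Amplification A = ΔT/ΔT₀ = 3.78/2.56 = 1.477.
Total gain g = 1 − 1/A = 1 − 1/1.477 = 0.323.
Known gains sum to 0.0798 + 0.093 = 0.1728.
g_cld = 0.323 − 0.1728 = 0.15.

0.15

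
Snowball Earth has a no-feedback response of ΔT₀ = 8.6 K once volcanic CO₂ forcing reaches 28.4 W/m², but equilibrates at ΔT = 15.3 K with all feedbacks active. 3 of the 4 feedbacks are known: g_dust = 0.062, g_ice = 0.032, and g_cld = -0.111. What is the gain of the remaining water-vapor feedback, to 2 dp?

0.45

Amplification A = ΔT/ΔT₀ = 15.3/8.6 = 1.779.
Total gain g = 1 − 1/A = 1 − 1/1.779 = 0.4379.
Known gains sum to 0.062 + 0.032 − 0.111 = -0.017.
g_wv = 0.4379 + 0.017 = 0.45.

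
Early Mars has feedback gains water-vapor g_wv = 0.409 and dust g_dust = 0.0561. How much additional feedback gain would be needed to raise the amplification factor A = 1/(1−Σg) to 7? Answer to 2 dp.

0.39

Current total gain = 0.4651.
Target gain for A = 7: g* = 1 − 1/7 = 0.8571.
Additional gain needed = 0.8571 − 0.4651 = 0.39.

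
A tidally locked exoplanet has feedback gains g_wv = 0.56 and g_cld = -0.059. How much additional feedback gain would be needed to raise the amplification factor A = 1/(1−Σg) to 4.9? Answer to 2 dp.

Current total gain = 0.501.
Target gain for A = 4.9: g* = 1 − 1/4.9 = 0.7959.
Additional gain needed = 0.7959 − 0.501 = 0.29.

0.29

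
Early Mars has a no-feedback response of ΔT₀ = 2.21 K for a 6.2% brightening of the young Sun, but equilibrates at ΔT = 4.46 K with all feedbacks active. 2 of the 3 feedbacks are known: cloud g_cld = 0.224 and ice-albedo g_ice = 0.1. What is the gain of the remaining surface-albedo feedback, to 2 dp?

Amplification A = ΔT/ΔT₀ = 4.46/2.21 = 2.018.
Total gain g = 1 − 1/A = 1 − 1/2.018 = 0.5045.
Known gains sum to 0.224 + 0.1 = 0.324.
g_alb = 0.5045 − 0.324 = 0.18.

0.18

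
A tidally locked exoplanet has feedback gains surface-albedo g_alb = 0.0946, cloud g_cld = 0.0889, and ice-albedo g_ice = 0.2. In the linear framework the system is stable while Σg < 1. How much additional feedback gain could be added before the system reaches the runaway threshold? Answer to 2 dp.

0.62

Current total gain = 0.0946 + 0.0889 + 0.2 = 0.3835.
Margin to runaway = 1 − 0.3835 = 0.62.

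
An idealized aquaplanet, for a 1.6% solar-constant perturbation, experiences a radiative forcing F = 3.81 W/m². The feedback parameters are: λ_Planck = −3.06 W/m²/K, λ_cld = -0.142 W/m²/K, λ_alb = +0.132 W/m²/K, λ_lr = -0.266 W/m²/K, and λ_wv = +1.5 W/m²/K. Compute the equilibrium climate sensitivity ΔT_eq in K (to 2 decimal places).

2.08 K

Net feedback parameter λ = (−3.06) + (-0.142) + (+0.132) + (-0.266) + (+1.5) = -1.836 W/m²/K.
ΔT = −F/λ = −3.81/(-1.836) = 2.08 K.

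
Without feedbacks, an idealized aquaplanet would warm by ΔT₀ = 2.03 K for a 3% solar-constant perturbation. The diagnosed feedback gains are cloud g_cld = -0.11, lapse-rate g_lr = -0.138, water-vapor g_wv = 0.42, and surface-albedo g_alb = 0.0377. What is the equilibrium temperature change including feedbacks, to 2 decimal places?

Total gain g = -0.11 − 0.138 + 0.42 + 0.0377 = 0.2097.
Amplification A = 1/(1 − 0.2097) = 1.265.
ΔT = 2.03 × 1.265 = 2.57 K.

2.57 K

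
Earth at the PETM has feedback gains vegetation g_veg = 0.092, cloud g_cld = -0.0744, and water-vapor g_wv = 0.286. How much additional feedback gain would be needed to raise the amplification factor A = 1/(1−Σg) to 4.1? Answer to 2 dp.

Current total gain = 0.3036.
Target gain for A = 4.1: g* = 1 − 1/4.1 = 0.7561.
Additional gain needed = 0.7561 − 0.3036 = 0.45.

0.45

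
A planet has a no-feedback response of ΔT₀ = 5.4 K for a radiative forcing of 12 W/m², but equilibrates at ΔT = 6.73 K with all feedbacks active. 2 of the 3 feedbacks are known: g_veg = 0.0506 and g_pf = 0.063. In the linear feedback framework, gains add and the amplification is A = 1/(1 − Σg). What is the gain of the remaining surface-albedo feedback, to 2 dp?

0.08

Amplification A = ΔT/ΔT₀ = 6.73/5.4 = 1.246.
Total gain g = 1 − 1/A = 1 − 1/1.246 = 0.1974.
Known gains sum to 0.0506 + 0.063 = 0.1136.
g_alb = 0.1974 − 0.1136 = 0.08.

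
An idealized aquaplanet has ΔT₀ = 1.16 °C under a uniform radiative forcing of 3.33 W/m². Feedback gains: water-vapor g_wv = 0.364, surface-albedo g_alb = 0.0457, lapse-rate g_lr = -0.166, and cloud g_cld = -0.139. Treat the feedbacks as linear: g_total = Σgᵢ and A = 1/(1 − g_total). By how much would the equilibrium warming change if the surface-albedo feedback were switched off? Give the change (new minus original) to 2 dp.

Original: g = 0.1047, ΔT = 1.16/(1−0.1047) = 1.2957 °C.
Without surface-albedo: g' = 0.059, ΔT' = 1.16/(1−0.059) = 1.2327 °C.
Change = 1.2327 − 1.2957 = -0.06 °C.

-0.06 °C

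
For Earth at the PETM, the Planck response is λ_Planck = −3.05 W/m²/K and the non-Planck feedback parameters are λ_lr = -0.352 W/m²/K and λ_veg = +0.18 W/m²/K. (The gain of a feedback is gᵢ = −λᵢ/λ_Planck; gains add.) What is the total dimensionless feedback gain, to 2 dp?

-0.06

Convert to gains: g_lr = -0.352/3.05 = -0.1154; g_veg = 0.18/3.05 = 0.05902.
Total gain g = -0.05638.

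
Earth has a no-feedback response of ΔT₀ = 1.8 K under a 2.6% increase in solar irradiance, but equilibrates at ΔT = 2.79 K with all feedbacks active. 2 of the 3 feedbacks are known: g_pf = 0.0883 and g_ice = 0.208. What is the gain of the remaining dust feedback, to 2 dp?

Amplification A = ΔT/ΔT₀ = 2.79/1.8 = 1.55.
Total gain g = 1 − 1/A = 1 − 1/1.55 = 0.3548.
Known gains sum to 0.0883 + 0.208 = 0.2963.
g_dust = 0.3548 − 0.2963 = 0.06.

0.06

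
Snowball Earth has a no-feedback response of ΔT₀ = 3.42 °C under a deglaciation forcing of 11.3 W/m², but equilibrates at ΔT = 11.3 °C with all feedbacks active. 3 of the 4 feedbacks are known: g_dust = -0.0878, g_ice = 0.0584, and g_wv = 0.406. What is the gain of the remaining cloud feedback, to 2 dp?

0.32

Amplification A = ΔT/ΔT₀ = 11.3/3.42 = 3.304.
Total gain g = 1 − 1/A = 1 − 1/3.304 = 0.6973.
Known gains sum to -0.0878 + 0.0584 + 0.406 = 0.3766.
g_cld = 0.6973 − 0.3766 = 0.32.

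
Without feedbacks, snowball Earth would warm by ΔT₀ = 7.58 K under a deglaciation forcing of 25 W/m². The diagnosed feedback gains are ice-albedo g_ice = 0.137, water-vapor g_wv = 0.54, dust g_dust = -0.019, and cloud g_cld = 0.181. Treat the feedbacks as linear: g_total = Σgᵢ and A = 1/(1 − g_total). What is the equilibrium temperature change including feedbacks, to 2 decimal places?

47.08 K

Total gain g = 0.137 + 0.54 − 0.019 + 0.181 = 0.839.
Amplification A = 1/(1 − 0.839) = 6.211.
ΔT = 7.58 × 6.211 = 47.08 K.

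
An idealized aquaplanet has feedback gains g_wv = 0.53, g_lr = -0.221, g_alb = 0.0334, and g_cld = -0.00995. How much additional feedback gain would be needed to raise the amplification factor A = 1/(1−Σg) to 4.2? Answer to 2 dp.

Current total gain = 0.33245.
Target gain for A = 4.2: g* = 1 − 1/4.2 = 0.7619.
Additional gain needed = 0.7619 − 0.33245 = 0.43.

0.43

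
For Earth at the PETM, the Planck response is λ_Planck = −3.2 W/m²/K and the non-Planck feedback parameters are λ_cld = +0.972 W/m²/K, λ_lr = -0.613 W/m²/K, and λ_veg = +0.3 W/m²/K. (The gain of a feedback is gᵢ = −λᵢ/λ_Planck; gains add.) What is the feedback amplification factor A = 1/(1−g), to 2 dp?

Convert to gains: g_cld = 0.972/3.2 = 0.3037; g_lr = -0.613/3.2 = -0.1916; g_veg = 0.3/3.2 = 0.09375.
Total gain g = 0.20585.
A = 1/(1 − 0.20585) = 1.26.

1.26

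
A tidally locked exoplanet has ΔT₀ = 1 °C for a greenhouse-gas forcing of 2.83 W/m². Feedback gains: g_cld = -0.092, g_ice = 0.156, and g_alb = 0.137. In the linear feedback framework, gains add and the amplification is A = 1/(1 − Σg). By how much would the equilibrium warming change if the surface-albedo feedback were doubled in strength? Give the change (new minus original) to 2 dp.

0.26 °C

Original: g = 0.201, ΔT = 1/(1−0.201) = 1.2516 °C.
With doubled surface-albedo: g' = 0.338, ΔT' = 1/(1−0.338) = 1.5106 °C.
Change = 1.5106 − 1.2516 = 0.26 °C.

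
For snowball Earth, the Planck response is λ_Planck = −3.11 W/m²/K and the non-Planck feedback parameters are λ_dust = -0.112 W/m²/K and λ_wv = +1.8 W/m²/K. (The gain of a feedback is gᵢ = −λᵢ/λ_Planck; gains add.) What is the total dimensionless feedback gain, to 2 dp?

Convert to gains: g_dust = -0.112/3.11 = -0.03601; g_wv = 1.8/3.11 = 0.5788.
Total gain g = 0.54279.

0.54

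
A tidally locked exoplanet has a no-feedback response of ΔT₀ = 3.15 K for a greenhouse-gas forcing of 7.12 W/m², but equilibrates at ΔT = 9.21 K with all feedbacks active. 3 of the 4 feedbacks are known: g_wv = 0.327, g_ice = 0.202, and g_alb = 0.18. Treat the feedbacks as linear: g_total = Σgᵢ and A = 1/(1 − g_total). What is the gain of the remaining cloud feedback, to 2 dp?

Amplification A = ΔT/ΔT₀ = 9.21/3.15 = 2.924.
Total gain g = 1 − 1/A = 1 − 1/2.924 = 0.658.
Known gains sum to 0.327 + 0.202 + 0.18 = 0.709.
g_cld = 0.658 − 0.709 = -0.05.

-0.05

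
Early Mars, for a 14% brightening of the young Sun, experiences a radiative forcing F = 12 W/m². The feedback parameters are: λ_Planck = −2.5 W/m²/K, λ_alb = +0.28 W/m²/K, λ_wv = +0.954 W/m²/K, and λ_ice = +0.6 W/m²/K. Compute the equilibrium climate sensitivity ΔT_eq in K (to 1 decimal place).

18.0 K

Net feedback parameter λ = (−2.5) + (+0.28) + (+0.954) + (+0.6) = -0.666 W/m²/K.
ΔT = −F/λ = −12/(-0.666) = 18.0 K.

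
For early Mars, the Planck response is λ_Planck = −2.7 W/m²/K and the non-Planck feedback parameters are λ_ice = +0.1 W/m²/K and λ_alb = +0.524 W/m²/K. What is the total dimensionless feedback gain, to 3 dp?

0.231

Convert to gains: g_ice = 0.1/2.7 = 0.03704; g_alb = 0.524/2.7 = 0.1941.
Total gain g = 0.23114.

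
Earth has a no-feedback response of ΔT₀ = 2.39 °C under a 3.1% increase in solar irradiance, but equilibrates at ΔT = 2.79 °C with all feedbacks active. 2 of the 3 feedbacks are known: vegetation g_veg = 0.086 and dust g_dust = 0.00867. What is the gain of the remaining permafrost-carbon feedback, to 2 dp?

0.05

Amplification A = ΔT/ΔT₀ = 2.79/2.39 = 1.167.
Total gain g = 1 − 1/A = 1 − 1/1.167 = 0.1431.
Known gains sum to 0.086 + 0.00867 = 0.09467.
g_pf = 0.1431 − 0.09467 = 0.05.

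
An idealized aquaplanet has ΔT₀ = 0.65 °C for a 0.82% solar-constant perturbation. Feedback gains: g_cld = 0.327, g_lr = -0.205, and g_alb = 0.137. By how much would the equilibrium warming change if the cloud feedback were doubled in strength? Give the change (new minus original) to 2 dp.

0.69 °C

Original: g = 0.259, ΔT = 0.65/(1−0.259) = 0.8772 °C.
With doubled cloud: g' = 0.586, ΔT' = 0.65/(1−0.586) = 1.5700 °C.
Change = 1.5700 − 0.8772 = 0.69 °C.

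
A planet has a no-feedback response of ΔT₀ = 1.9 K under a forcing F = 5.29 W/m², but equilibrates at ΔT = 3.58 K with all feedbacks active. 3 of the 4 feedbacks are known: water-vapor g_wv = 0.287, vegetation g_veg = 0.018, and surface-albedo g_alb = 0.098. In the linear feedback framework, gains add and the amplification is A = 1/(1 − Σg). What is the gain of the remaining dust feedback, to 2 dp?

0.07

Amplification A = ΔT/ΔT₀ = 3.58/1.9 = 1.884.
Total gain g = 1 − 1/A = 1 − 1/1.884 = 0.4692.
Known gains sum to 0.287 + 0.018 + 0.098 = 0.403.
g_dust = 0.4692 − 0.403 = 0.07.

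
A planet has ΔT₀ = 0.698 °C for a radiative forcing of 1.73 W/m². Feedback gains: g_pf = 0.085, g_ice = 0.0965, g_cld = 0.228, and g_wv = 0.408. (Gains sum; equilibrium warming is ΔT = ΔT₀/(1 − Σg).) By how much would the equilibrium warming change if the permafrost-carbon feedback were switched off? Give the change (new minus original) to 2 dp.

Original: g = 0.8175, ΔT = 0.698/(1−0.8175) = 3.8247 °C.
Without permafrost-carbon: g' = 0.7325, ΔT' = 0.698/(1−0.7325) = 2.6093 °C.
Change = 2.6093 − 3.8247 = -1.22 °C.

-1.22 °C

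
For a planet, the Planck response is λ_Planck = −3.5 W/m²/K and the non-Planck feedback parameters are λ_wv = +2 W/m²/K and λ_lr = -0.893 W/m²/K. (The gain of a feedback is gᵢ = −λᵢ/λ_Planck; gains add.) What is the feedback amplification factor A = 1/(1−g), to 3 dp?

Convert to gains: g_wv = 2/3.5 = 0.5714; g_lr = -0.893/3.5 = -0.2551.
Total gain g = 0.3163.
A = 1/(1 − 0.3163) = 1.463.

1.463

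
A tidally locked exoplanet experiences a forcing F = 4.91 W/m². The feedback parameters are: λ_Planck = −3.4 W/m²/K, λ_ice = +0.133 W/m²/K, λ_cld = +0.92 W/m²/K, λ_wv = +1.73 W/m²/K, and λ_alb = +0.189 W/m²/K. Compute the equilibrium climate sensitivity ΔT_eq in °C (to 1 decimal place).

11.5 °C

Net feedback parameter λ = (−3.4) + (+0.133) + (+0.92) + (+1.73) + (+0.189) = -0.428 W/m²/K.
ΔT = −F/λ = −4.91/(-0.428) = 11.5 °C.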